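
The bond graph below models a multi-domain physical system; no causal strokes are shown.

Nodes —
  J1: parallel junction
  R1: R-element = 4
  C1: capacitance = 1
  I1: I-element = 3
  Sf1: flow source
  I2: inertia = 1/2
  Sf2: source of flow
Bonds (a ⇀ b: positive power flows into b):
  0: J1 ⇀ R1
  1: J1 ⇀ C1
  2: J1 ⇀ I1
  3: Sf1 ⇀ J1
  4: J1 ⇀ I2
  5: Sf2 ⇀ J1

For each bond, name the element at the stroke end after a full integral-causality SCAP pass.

b3 stroke→Sf1  (source Sf1 imposes f)
b5 stroke→Sf2  (Sf2 fixes flow; stroke at Sf2)
b1 stroke→J1  (C1: C, integral causality)
b0 stroke→R1  (J1: bond 1 brought effort, rest push out)
b2 stroke→I1  (J1: bond 1 brought effort, rest push out)
b4 stroke→I2  (0-jn J1 has e-setter on 1)

bond 0 stroke at R1
bond 1 stroke at J1
bond 2 stroke at I1
bond 3 stroke at Sf1
bond 4 stroke at I2
bond 5 stroke at Sf2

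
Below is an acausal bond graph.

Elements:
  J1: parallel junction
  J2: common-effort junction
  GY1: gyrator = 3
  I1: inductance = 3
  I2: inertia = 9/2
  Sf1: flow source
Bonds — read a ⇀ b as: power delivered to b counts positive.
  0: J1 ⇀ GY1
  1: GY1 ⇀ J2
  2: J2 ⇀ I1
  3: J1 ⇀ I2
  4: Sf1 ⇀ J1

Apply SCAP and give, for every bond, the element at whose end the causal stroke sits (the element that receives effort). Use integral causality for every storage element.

β0 →J1
β1 →J2
β2 →I1
β3 →I2
β4 →Sf1

b4 stroke→Sf1  (Sf1: flow source, stroke at near end)
b2 stroke→I1  (I1 integral (f out))
b1 stroke→J2  (only one effort-in slot at J2)
b0 stroke→J1  (through GY1, causality inverts; strokes same side of GY1)
b3 stroke→I2  (J1 effort already set via bond 0)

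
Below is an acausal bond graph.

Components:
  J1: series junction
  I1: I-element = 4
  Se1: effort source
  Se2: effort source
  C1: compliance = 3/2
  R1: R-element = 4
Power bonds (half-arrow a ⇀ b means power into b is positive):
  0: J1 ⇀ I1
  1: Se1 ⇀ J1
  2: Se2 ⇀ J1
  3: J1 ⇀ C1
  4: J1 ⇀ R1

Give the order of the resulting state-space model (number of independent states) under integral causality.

2  (C1, I1 all integral)

bond 1 stroke at J1  (Se1: effort source, stroke at far end)
bond 2 stroke at J1  (Se2: effort source, stroke at far end)
bond 0 stroke at I1  (I1: I, integral causality)
bond 3 stroke at J1  (J1: bond 0 brought flow, rest push out)
bond 4 stroke at J1  (J1 flow already set via bond 0)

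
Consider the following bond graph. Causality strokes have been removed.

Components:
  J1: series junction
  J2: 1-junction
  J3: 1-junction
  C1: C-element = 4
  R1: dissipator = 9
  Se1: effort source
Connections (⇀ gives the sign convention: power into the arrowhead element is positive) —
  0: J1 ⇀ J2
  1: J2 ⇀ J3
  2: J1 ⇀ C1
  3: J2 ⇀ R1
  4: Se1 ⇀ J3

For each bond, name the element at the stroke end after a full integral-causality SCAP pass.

#0 stroke at J2
#1 stroke at J2
#2 stroke at J1
#3 stroke at R1
#4 stroke at J3

#4 |J3  (Se1: effort source, stroke at far end)
#1 |J2  (only one flow-in slot at J3)
#2 |J1  (C1 outputs effort q/C1)
#0 |J2  (closing 1-jn rule on J1)
#3 |R1  (J2: last free bond brings flow in)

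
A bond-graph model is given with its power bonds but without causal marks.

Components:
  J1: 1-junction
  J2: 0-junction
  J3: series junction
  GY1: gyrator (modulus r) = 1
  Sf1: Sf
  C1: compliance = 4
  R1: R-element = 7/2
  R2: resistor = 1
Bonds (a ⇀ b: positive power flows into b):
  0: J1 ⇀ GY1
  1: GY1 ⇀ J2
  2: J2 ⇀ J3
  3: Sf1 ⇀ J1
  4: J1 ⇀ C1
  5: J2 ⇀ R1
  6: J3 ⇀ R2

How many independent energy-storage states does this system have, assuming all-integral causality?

bond 3 stroke→Sf1  (source Sf1 imposes f)
bond 0 stroke→J1  (common-f at J1 fixed by 3)
bond 4 stroke→J1  (1-jn J1 has f-setter on 3)
bond 1 stroke→J2  (GY GY1: same side as bond 0)
bond 2 stroke→J3  (0-jn J2 has e-setter on 1)
bond 5 stroke→R1  (0-jn J2 has e-setter on 1)
bond 6 stroke→R2  (J3: last free bond brings flow in)

1  (C1 all integral)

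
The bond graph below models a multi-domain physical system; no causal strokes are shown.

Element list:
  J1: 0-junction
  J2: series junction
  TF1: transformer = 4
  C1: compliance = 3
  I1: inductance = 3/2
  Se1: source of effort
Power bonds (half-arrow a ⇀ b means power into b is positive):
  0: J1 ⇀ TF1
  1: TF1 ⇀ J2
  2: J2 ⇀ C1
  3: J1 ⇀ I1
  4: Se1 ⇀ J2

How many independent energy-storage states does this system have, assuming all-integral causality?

2  (C1, I1 all integral)

bond 4 |J2  (Se1 (Se) sets effort on bond)
bond 2 |J2  (prefer integral on C1)
bond 1 |TF1  (closing 1-jn rule on J2)
bond 0 |J1  (TF1 one-in-one-out from 1)
bond 3 |I1  (common-e at J1 fixed by 0)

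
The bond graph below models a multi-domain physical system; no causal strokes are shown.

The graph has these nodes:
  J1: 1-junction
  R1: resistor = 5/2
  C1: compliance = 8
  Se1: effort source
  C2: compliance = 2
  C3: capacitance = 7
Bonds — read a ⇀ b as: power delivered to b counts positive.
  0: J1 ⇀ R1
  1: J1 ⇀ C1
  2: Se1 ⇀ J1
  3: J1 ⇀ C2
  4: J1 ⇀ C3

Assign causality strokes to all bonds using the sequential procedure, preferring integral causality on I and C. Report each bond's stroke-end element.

β2 stroke at J1  (Se1 fixes effort; stroke away)
β1 stroke at J1  (C1 outputs effort q/C1)
β3 stroke at J1  (C2 outputs effort q/C2)
β4 stroke at J1  (C3 integral (e out))
β0 stroke at R1  (closing 1-jn rule on J1)

#0 |R1
#1 |J1
#2 |J1
#3 |J1
#4 |J1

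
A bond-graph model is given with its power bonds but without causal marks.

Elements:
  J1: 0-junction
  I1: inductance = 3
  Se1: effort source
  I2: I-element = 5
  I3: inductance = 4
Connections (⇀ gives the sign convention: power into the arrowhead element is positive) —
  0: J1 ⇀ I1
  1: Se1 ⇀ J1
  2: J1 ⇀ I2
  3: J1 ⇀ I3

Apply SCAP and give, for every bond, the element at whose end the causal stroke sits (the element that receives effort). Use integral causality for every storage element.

bond 0 stroke→I1
bond 1 stroke→J1
bond 2 stroke→I2
bond 3 stroke→I3

#1 stroke at J1  (source Se1 imposes e)
#0 stroke at I1  (J1 effort already set via bond 1)
#2 stroke at I2  (J1: bond 1 brought effort, rest push out)
#3 stroke at I3  (common-e at J1 fixed by 1)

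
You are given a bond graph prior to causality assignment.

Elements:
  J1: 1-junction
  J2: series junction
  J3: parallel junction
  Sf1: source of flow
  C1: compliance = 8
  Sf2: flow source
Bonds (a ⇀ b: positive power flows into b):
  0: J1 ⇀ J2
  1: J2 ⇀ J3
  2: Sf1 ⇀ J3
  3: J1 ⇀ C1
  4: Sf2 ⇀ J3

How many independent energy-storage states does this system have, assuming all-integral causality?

1  (C1 all integral)

#2 →Sf1  (Sf1 (Sf) sets flow on bond)
#4 →Sf2  (Sf2 (Sf) sets flow on bond)
#1 →J3  (closing 0-jn rule on J3)
#0 →J2  (J2 flow already set via bond 1)
#3 →J1  (J1 flow already set via bond 0)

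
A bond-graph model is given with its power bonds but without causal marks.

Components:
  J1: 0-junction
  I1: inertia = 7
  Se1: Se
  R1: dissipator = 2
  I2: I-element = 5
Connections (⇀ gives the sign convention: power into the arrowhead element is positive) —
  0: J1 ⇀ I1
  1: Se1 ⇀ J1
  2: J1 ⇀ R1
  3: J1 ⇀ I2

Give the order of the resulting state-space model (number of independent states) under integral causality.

bond 1 stroke at J1  (source Se1 imposes e)
bond 0 stroke at I1  (J1: bond 1 brought effort, rest push out)
bond 2 stroke at R1  (common-e at J1 fixed by 1)
bond 3 stroke at I2  (J1 effort already set via bond 1)

2  (I1, I2 all integral)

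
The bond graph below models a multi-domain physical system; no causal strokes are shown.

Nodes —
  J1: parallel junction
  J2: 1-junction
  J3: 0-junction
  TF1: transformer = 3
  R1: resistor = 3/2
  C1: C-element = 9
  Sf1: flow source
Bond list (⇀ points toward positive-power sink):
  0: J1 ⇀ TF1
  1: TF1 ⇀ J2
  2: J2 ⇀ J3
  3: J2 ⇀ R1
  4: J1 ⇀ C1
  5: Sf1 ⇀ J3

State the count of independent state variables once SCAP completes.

1  (C1 all integral)

b5 stroke at Sf1  (Sf1 (Sf) sets flow on bond)
b2 stroke at J3  (closing 0-jn rule on J3)
b1 stroke at J2  (common-f at J2 fixed by 2)
b3 stroke at J2  (J2: bond 2 brought flow, rest push out)
b0 stroke at TF1  (TF TF1: opposite of bond 1)
b4 stroke at J1  (closing 0-jn rule on J1)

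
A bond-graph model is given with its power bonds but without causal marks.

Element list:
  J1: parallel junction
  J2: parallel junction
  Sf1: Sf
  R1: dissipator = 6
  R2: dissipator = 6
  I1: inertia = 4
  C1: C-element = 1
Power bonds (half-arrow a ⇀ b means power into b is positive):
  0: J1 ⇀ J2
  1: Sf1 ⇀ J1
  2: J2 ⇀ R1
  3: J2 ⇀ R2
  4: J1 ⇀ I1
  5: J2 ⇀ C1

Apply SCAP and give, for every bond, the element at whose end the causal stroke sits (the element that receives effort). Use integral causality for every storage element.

#0 stroke→J1
#1 stroke→Sf1
#2 stroke→R1
#3 stroke→R2
#4 stroke→I1
#5 stroke→J2

β1 stroke→Sf1  (Sf1 fixes flow; stroke at Sf1)
β4 stroke→I1  (I1: I, integral causality)
β0 stroke→J1  (J1 needs exactly one e-in)
β5 stroke→J2  (C1 integral (e out))
β2 stroke→R1  (J2 effort already set via bond 5)
β3 stroke→R2  (J2 effort already set via bond 5)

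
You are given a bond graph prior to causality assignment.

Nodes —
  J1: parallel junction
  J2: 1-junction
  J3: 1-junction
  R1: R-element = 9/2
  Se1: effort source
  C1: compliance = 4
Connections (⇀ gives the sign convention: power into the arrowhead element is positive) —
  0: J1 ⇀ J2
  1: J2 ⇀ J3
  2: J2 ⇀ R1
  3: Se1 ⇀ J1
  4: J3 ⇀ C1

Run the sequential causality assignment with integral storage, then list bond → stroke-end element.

bond 3 stroke at J1  (Se1: effort source, stroke at far end)
bond 0 stroke at J2  (common-e at J1 fixed by 3)
bond 4 stroke at J3  (C1: C, integral causality)
bond 1 stroke at J2  (J3: last free bond brings flow in)
bond 2 stroke at R1  (J2 needs exactly one f-in)

β0 →J2
β1 →J2
β2 →R1
β3 →J1
β4 →J3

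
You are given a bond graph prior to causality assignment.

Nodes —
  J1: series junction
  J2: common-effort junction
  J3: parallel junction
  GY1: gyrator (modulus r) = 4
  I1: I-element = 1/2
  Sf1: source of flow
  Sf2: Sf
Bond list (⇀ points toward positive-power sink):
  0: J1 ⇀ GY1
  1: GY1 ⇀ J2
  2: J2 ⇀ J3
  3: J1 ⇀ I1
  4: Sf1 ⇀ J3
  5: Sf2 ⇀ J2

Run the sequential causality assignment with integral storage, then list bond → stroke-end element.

β0 →J1
β1 →J2
β2 →J3
β3 →I1
β4 →Sf1
β5 →Sf2

#4 stroke at Sf1  (Sf1 (Sf) sets flow on bond)
#5 stroke at Sf2  (Sf2 (Sf) sets flow on bond)
#2 stroke at J3  (only one effort-in slot at J3)
#1 stroke at J2  (J2 needs exactly one e-in)
#0 stroke at J1  (GY1: gyrator matches bond 1)
#3 stroke at I1  (J1: last free bond brings flow in)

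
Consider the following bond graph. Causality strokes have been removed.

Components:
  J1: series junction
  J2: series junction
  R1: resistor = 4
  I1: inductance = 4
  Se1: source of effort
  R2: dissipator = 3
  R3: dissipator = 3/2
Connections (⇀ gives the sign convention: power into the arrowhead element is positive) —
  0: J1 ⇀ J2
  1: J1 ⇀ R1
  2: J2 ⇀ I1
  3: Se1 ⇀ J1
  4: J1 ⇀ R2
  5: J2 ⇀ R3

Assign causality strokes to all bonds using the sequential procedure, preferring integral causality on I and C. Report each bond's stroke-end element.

β3 |J1  (source Se1 imposes e)
β2 |I1  (I1 integral (f out))
β0 |J2  (J2: bond 2 brought flow, rest push out)
β5 |J2  (1-jn J2 has f-setter on 2)
β1 |J1  (J1: bond 0 brought flow, rest push out)
β4 |J1  (1-jn J1 has f-setter on 0)

bond 0 →J2
bond 1 →J1
bond 2 →I1
bond 3 →J1
bond 4 →J1
bond 5 →J2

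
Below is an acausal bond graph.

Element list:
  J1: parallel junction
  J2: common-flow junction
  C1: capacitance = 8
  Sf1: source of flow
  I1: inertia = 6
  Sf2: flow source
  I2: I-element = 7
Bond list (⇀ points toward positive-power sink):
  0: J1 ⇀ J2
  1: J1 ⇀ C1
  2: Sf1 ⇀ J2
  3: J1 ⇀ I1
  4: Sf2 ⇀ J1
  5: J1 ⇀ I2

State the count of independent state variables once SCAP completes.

3  (C1, I1, I2 all integral)

β2 stroke→Sf1  (Sf1 fixes flow; stroke at Sf1)
β4 stroke→Sf2  (Sf2: flow source, stroke at near end)
β0 stroke→J2  (common-f at J2 fixed by 2)
β1 stroke→J1  (prefer integral on C1)
β3 stroke→I1  (common-e at J1 fixed by 1)
β5 stroke→I2  (J1: bond 1 brought effort, rest push out)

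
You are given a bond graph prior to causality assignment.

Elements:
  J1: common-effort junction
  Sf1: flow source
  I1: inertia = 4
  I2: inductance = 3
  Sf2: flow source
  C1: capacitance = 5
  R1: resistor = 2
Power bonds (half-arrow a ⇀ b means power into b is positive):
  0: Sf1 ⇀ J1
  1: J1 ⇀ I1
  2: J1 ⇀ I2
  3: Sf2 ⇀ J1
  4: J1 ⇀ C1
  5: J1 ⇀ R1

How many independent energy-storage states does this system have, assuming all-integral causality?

b0 stroke at Sf1  (Sf1 (Sf) sets flow on bond)
b3 stroke at Sf2  (Sf2 (Sf) sets flow on bond)
b1 stroke at I1  (prefer integral on I1)
b2 stroke at I2  (I2: I, integral causality)
b4 stroke at J1  (C1 outputs effort q/C1)
b5 stroke at R1  (J1: bond 4 brought effort, rest push out)

3  (C1, I1, I2 all integral)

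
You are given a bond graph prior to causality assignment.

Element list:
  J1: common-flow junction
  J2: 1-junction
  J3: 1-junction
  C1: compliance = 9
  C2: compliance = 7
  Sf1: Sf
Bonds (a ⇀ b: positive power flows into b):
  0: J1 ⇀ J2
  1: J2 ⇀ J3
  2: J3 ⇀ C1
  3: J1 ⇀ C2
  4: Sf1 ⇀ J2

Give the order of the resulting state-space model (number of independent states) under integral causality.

2  (C1, C2 all integral)

bond 4 stroke→Sf1  (Sf1 (Sf) sets flow on bond)
bond 0 stroke→J2  (common-f at J2 fixed by 4)
bond 1 stroke→J2  (1-jn J2 has f-setter on 4)
bond 2 stroke→J3  (J3: bond 1 brought flow, rest push out)
bond 3 stroke→J1  (common-f at J1 fixed by 0)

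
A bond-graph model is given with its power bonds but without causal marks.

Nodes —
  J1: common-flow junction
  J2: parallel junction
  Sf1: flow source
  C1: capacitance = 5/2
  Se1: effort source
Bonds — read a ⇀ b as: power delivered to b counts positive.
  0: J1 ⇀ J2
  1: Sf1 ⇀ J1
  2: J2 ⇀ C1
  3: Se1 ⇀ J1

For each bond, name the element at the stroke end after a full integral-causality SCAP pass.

#0 stroke at J1
#1 stroke at Sf1
#2 stroke at J2
#3 stroke at J1

b1 →Sf1  (source Sf1 imposes f)
b3 →J1  (Se1 fixes effort; stroke away)
b0 →J1  (common-f at J1 fixed by 1)
b2 →J2  (only one effort-in slot at J2)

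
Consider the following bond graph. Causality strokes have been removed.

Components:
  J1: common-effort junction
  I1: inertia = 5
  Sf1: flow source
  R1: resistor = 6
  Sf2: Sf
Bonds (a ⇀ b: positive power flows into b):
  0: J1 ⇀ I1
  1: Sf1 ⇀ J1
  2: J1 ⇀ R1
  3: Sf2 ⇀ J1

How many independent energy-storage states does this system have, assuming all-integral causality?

#1 stroke→Sf1  (source Sf1 imposes f)
#3 stroke→Sf2  (Sf2: flow source, stroke at near end)
#0 stroke→I1  (I1 integral (f out))
#2 stroke→J1  (only one effort-in slot at J1)

1  (I1 all integral)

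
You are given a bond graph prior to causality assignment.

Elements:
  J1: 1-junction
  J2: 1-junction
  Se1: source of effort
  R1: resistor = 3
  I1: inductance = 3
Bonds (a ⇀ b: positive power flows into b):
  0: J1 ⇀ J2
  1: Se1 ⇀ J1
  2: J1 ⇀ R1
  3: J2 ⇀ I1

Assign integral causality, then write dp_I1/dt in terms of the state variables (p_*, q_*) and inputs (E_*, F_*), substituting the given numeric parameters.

#1 stroke at J1  (Se1 fixes effort; stroke away)
#3 stroke at I1  (I1 integral (f out))
#0 stroke at J2  (common-f at J2 fixed by 3)
#2 stroke at J1  (1-jn J1 has f-setter on 0)

dp_I1/dt = E_Se1 - p_I1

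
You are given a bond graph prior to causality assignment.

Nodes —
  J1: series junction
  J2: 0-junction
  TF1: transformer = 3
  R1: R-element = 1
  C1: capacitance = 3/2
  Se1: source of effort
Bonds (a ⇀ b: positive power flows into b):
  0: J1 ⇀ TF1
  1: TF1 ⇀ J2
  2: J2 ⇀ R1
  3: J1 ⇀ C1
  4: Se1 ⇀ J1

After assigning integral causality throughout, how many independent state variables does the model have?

1  (C1 all integral)

bond 4 stroke at J1  (Se1: effort source, stroke at far end)
bond 3 stroke at J1  (C1 integral (e out))
bond 0 stroke at TF1  (J1 needs exactly one f-in)
bond 1 stroke at J2  (through TF1, causality passes straight; one stroke at TF1)
bond 2 stroke at R1  (common-e at J2 fixed by 1)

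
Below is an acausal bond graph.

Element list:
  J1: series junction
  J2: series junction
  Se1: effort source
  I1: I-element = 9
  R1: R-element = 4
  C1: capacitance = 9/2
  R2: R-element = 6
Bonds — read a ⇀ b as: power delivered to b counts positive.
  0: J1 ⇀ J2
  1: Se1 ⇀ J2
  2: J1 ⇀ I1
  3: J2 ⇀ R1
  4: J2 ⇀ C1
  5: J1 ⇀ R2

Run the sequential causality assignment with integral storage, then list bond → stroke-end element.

#0 →J1
#1 →J2
#2 →I1
#3 →J2
#4 →J2
#5 →J1

b1 stroke→J2  (Se1: effort source, stroke at far end)
b2 stroke→I1  (I1 outputs flow p/I1)
b0 stroke→J1  (J1: bond 2 brought flow, rest push out)
b5 stroke→J1  (common-f at J1 fixed by 2)
b3 stroke→J2  (J2: bond 0 brought flow, rest push out)
b4 stroke→J2  (J2: bond 0 brought flow, rest push out)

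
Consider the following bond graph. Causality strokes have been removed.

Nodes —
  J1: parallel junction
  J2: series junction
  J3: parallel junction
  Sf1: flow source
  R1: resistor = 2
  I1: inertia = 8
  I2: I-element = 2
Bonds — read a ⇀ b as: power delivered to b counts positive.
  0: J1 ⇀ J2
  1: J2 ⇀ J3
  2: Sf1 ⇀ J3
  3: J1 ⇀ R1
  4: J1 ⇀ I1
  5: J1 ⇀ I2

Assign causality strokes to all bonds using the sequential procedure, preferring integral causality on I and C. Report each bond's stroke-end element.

β2 |Sf1  (Sf1: flow source, stroke at near end)
β1 |J3  (only one effort-in slot at J3)
β0 |J2  (1-jn J2 has f-setter on 1)
β4 |I1  (I1 integral (f out))
β5 |I2  (I2: I, integral causality)
β3 |J1  (only one effort-in slot at J1)

bond 0 stroke→J2
bond 1 stroke→J3
bond 2 stroke→Sf1
bond 3 stroke→J1
bond 4 stroke→I1
bond 5 stroke→I2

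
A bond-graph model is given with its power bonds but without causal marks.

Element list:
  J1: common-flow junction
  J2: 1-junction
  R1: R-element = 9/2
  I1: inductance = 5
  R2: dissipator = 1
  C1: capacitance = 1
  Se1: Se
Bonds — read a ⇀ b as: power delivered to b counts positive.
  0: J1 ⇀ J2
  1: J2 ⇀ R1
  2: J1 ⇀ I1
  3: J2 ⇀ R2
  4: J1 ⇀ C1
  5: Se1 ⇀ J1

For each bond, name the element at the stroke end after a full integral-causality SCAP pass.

b0 →J1
b1 →J2
b2 →I1
b3 →J2
b4 →J1
b5 →J1

#5 |J1  (Se1 (Se) sets effort on bond)
#2 |I1  (I1 integral (f out))
#0 |J1  (common-f at J1 fixed by 2)
#4 |J1  (J1 flow already set via bond 2)
#1 |J2  (J2 flow already set via bond 0)
#3 |J2  (J2 flow already set via bond 0)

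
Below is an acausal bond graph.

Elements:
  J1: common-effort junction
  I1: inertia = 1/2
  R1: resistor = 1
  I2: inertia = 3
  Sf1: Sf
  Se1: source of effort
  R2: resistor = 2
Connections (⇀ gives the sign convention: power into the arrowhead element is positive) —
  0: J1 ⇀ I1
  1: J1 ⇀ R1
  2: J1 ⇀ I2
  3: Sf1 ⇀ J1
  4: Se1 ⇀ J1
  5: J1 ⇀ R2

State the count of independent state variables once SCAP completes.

2  (I1, I2 all integral)

b3 stroke at Sf1  (Sf1: flow source, stroke at near end)
b4 stroke at J1  (Se1 (Se) sets effort on bond)
b0 stroke at I1  (J1 effort already set via bond 4)
b1 stroke at R1  (J1: bond 4 brought effort, rest push out)
b2 stroke at I2  (0-jn J1 has e-setter on 4)
b5 stroke at R2  (0-jn J1 has e-setter on 4)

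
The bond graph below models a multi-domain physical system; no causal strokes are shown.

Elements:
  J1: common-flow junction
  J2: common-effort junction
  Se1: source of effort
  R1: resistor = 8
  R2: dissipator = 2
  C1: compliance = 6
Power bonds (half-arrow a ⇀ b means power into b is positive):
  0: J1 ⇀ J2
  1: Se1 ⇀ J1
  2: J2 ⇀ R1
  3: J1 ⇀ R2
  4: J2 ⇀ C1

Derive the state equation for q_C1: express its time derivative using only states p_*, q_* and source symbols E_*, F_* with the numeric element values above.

β1 stroke→J1  (Se1 (Se) sets effort on bond)
β4 stroke→J2  (C1 outputs effort q/C1)
β0 stroke→J1  (common-e at J2 fixed by 4)
β2 stroke→R1  (common-e at J2 fixed by 4)
β3 stroke→R2  (closing 1-jn rule on J1)

dq_C1/dt = E_Se1/2 - 5*q_C1/48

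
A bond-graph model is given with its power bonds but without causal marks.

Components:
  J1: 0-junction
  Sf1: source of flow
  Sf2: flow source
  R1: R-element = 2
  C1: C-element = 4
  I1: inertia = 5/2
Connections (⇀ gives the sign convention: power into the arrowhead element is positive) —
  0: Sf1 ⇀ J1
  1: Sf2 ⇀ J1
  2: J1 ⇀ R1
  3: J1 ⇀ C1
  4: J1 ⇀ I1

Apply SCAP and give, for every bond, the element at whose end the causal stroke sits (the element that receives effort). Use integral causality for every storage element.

b0 stroke at Sf1
b1 stroke at Sf2
b2 stroke at R1
b3 stroke at J1
b4 stroke at I1

bond 0 |Sf1  (Sf1 (Sf) sets flow on bond)
bond 1 |Sf2  (Sf2 fixes flow; stroke at Sf2)
bond 3 |J1  (C1 outputs effort q/C1)
bond 2 |R1  (0-jn J1 has e-setter on 3)
bond 4 |I1  (common-e at J1 fixed by 3)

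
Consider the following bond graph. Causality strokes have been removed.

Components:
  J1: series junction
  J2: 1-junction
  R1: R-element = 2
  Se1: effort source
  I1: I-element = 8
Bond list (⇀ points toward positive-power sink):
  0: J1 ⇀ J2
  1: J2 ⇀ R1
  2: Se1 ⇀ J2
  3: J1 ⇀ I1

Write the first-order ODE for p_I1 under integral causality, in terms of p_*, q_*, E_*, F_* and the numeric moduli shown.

b2 stroke→J2  (Se1: effort source, stroke at far end)
b3 stroke→I1  (I1 integral (f out))
b0 stroke→J1  (J1: bond 3 brought flow, rest push out)
b1 stroke→J2  (common-f at J2 fixed by 0)

dp_I1/dt = E_Se1 - p_I1/4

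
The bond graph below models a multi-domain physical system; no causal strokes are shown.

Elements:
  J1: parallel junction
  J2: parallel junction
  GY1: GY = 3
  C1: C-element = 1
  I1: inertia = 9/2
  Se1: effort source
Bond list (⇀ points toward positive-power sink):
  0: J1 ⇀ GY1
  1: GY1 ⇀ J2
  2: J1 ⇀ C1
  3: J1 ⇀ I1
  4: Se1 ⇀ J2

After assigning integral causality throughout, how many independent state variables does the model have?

2  (C1, I1 all integral)

b4 →J2  (Se1: effort source, stroke at far end)
b1 →GY1  (J2 effort already set via bond 4)
b0 →GY1  (GY1: gyrator matches bond 1)
b2 →J1  (C1: C, integral causality)
b3 →I1  (common-e at J1 fixed by 2)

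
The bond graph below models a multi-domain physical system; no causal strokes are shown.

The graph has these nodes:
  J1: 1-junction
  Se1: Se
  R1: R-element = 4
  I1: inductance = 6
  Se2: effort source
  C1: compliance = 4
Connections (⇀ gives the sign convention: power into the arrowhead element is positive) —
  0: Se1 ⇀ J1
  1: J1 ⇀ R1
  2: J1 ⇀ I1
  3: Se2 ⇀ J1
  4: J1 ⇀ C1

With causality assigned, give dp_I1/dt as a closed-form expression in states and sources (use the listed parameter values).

dp_I1/dt = E_Se1 + E_Se2 - 2*p_I1/3 - q_C1/4

β0 stroke at J1  (Se1: effort source, stroke at far end)
β3 stroke at J1  (source Se2 imposes e)
β2 stroke at I1  (prefer integral on I1)
β1 stroke at J1  (1-jn J1 has f-setter on 2)
β4 stroke at J1  (common-f at J1 fixed by 2)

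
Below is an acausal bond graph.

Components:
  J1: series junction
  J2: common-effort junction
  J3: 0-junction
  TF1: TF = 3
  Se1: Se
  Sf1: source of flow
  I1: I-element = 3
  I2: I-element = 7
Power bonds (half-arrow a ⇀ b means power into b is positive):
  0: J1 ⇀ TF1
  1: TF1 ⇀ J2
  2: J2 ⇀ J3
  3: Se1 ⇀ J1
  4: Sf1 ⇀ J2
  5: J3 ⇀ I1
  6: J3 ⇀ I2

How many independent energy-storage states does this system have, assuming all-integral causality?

2  (I1, I2 all integral)

bond 3 →J1  (Se1 fixes effort; stroke away)
bond 4 →Sf1  (Sf1: flow source, stroke at near end)
bond 0 →TF1  (J1 needs exactly one f-in)
bond 1 →J2  (TF TF1: opposite of bond 0)
bond 2 →J3  (common-e at J2 fixed by 1)
bond 5 →I1  (J3 effort already set via bond 2)
bond 6 →I2  (0-jn J3 has e-setter on 2)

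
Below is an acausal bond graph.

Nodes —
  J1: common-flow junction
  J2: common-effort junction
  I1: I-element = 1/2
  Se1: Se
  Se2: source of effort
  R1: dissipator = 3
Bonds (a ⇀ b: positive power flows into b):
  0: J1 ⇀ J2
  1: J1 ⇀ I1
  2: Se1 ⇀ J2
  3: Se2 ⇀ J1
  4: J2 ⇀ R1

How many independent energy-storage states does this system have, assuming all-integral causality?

b2 →J2  (source Se1 imposes e)
b3 →J1  (source Se2 imposes e)
b0 →J1  (J2 effort already set via bond 2)
b4 →R1  (0-jn J2 has e-setter on 2)
b1 →I1  (J1: last free bond brings flow in)

1  (I1 all integral)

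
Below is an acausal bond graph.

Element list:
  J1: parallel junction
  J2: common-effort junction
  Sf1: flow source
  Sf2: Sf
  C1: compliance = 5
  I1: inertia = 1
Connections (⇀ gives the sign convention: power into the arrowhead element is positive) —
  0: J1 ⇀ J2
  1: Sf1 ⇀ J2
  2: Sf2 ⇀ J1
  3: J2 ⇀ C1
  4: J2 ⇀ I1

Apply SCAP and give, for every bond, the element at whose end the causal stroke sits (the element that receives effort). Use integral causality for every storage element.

β0 →J1
β1 →Sf1
β2 →Sf2
β3 →J2
β4 →I1

β1 stroke→Sf1  (Sf1 fixes flow; stroke at Sf1)
β2 stroke→Sf2  (source Sf2 imposes f)
β0 stroke→J1  (closing 0-jn rule on J1)
β3 stroke→J2  (C1 integral (e out))
β4 stroke→I1  (J2 effort already set via bond 3)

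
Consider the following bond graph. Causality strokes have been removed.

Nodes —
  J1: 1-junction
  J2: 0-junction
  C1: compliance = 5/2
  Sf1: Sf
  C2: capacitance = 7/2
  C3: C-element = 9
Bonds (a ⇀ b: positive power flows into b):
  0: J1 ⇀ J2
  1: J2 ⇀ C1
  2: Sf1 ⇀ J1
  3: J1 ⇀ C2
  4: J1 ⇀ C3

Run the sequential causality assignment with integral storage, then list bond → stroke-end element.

#0 →J1
#1 →J2
#2 →Sf1
#3 →J1
#4 →J1

#2 →Sf1  (Sf1: flow source, stroke at near end)
#0 →J1  (J1 flow already set via bond 2)
#3 →J1  (J1 flow already set via bond 2)
#4 →J1  (1-jn J1 has f-setter on 2)
#1 →J2  (closing 0-jn rule on J2)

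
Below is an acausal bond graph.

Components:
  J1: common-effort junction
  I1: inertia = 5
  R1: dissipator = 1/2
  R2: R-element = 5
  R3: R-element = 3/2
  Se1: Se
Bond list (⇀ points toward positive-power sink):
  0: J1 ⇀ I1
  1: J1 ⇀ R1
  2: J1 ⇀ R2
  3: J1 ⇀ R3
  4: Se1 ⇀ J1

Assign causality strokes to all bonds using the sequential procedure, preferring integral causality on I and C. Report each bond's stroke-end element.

b0 stroke→I1
b1 stroke→R1
b2 stroke→R2
b3 stroke→R3
b4 stroke→J1

b4 |J1  (Se1 fixes effort; stroke away)
b0 |I1  (J1: bond 4 brought effort, rest push out)
b1 |R1  (J1 effort already set via bond 4)
b2 |R2  (J1: bond 4 brought effort, rest push out)
b3 |R3  (J1: bond 4 brought effort, rest push out)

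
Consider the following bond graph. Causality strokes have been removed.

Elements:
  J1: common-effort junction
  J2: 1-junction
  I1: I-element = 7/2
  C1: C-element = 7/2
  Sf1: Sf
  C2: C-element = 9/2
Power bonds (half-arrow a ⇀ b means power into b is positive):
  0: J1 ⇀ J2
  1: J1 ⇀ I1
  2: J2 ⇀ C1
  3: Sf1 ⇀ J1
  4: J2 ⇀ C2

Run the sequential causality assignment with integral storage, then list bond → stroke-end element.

b3 →Sf1  (Sf1: flow source, stroke at near end)
b1 →I1  (I1 outputs flow p/I1)
b0 →J1  (closing 0-jn rule on J1)
b2 →J2  (J2: bond 0 brought flow, rest push out)
b4 →J2  (J2: bond 0 brought flow, rest push out)

#0 stroke→J1
#1 stroke→I1
#2 stroke→J2
#3 stroke→Sf1
#4 stroke→J2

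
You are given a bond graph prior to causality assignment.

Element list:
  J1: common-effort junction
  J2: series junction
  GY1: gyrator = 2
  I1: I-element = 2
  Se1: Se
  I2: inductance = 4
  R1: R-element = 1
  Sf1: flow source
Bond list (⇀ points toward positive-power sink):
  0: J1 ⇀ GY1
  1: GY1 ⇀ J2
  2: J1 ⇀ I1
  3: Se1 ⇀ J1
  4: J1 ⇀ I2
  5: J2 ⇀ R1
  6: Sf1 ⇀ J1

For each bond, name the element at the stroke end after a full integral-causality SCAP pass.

b3 stroke at J1  (Se1 fixes effort; stroke away)
b6 stroke at Sf1  (Sf1 (Sf) sets flow on bond)
b0 stroke at GY1  (J1 effort already set via bond 3)
b2 stroke at I1  (J1: bond 3 brought effort, rest push out)
b4 stroke at I2  (J1 effort already set via bond 3)
b1 stroke at GY1  (GY1 both-in/both-out from 0)
b5 stroke at J2  (J2 flow already set via bond 1)

b0 stroke at GY1
b1 stroke at GY1
b2 stroke at I1
b3 stroke at J1
b4 stroke at I2
b5 stroke at J2
b6 stroke at Sf1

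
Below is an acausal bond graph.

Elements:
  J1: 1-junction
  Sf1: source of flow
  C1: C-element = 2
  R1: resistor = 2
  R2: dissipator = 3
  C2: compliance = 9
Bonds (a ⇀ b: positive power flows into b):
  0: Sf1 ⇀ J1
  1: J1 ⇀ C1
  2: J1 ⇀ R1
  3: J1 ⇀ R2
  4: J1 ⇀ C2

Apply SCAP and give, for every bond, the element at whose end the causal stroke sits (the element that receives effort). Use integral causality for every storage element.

#0 →Sf1  (Sf1 fixes flow; stroke at Sf1)
#1 →J1  (J1 flow already set via bond 0)
#2 →J1  (J1: bond 0 brought flow, rest push out)
#3 →J1  (common-f at J1 fixed by 0)
#4 →J1  (1-jn J1 has f-setter on 0)

#0 stroke at Sf1
#1 stroke at J1
#2 stroke at J1
#3 stroke at J1
#4 stroke at J1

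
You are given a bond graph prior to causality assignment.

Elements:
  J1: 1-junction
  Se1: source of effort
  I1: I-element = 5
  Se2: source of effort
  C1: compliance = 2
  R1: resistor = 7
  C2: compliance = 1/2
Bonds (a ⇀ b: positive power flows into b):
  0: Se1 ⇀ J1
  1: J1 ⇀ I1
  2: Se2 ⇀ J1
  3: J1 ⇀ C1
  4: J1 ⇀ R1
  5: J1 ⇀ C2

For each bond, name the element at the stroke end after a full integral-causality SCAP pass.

β0 stroke→J1  (Se1: effort source, stroke at far end)
β2 stroke→J1  (Se2 fixes effort; stroke away)
β1 stroke→I1  (prefer integral on I1)
β3 stroke→J1  (J1: bond 1 brought flow, rest push out)
β4 stroke→J1  (J1: bond 1 brought flow, rest push out)
β5 stroke→J1  (common-f at J1 fixed by 1)

#0 |J1
#1 |I1
#2 |J1
#3 |J1
#4 |J1
#5 |J1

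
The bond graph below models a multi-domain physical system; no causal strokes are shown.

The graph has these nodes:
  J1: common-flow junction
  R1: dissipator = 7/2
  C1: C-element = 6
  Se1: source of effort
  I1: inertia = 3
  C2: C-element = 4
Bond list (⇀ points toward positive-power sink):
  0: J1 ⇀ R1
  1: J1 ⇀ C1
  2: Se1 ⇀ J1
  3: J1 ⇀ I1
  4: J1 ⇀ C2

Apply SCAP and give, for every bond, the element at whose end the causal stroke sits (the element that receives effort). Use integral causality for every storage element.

β0 stroke→J1
β1 stroke→J1
β2 stroke→J1
β3 stroke→I1
β4 stroke→J1

#2 stroke→J1  (source Se1 imposes e)
#1 stroke→J1  (C1 integral (e out))
#3 stroke→I1  (I1 integral (f out))
#0 stroke→J1  (J1: bond 3 brought flow, rest push out)
#4 stroke→J1  (J1 flow already set via bond 3)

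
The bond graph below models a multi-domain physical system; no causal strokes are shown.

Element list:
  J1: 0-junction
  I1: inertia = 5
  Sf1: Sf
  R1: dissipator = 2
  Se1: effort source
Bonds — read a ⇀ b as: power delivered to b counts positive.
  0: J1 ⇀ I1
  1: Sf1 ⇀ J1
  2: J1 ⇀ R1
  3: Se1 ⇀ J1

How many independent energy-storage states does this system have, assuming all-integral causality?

b1 |Sf1  (Sf1: flow source, stroke at near end)
b3 |J1  (Se1: effort source, stroke at far end)
b0 |I1  (common-e at J1 fixed by 3)
b2 |R1  (0-jn J1 has e-setter on 3)

1  (I1 all integral)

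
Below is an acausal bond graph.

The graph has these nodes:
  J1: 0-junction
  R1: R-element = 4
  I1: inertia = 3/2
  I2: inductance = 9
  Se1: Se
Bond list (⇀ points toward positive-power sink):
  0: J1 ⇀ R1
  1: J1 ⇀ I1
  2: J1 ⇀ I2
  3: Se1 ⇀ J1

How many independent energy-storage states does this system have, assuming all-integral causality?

bond 3 stroke at J1  (Se1 (Se) sets effort on bond)
bond 0 stroke at R1  (J1: bond 3 brought effort, rest push out)
bond 1 stroke at I1  (common-e at J1 fixed by 3)
bond 2 stroke at I2  (J1: bond 3 brought effort, rest push out)

2  (I1, I2 all integral)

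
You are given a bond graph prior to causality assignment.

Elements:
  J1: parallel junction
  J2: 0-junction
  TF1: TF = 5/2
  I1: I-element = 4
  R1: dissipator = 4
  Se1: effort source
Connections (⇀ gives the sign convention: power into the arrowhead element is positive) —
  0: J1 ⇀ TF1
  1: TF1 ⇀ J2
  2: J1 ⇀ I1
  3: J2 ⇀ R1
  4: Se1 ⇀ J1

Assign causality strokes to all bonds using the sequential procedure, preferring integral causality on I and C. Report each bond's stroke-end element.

b0 |TF1
b1 |J2
b2 |I1
b3 |R1
b4 |J1

β4 →J1  (Se1: effort source, stroke at far end)
β0 →TF1  (J1: bond 4 brought effort, rest push out)
β2 →I1  (common-e at J1 fixed by 4)
β1 →J2  (through TF1, causality passes straight; one stroke at TF1)
β3 →R1  (0-jn J2 has e-setter on 1)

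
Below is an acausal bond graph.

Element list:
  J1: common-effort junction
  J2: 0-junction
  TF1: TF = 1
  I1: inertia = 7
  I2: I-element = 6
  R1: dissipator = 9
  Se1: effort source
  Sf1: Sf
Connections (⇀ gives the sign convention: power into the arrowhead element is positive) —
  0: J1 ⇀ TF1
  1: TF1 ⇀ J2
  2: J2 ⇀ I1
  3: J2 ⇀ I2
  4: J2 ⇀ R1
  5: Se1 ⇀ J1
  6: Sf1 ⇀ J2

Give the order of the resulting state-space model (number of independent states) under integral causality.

b5 |J1  (Se1 fixes effort; stroke away)
b6 |Sf1  (Sf1 fixes flow; stroke at Sf1)
b0 |TF1  (J1 effort already set via bond 5)
b1 |J2  (through TF1, causality passes straight; one stroke at TF1)
b2 |I1  (J2 effort already set via bond 1)
b3 |I2  (J2 effort already set via bond 1)
b4 |R1  (J2 effort already set via bond 1)

2  (I1, I2 all integral)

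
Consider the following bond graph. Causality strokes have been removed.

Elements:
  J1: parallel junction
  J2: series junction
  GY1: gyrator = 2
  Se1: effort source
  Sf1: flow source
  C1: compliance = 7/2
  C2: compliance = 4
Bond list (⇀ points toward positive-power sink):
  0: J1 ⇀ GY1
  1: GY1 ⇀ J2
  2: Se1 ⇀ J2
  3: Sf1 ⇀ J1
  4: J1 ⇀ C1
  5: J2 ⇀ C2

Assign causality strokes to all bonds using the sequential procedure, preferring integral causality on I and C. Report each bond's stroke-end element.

b0 →GY1
b1 →GY1
b2 →J2
b3 →Sf1
b4 →J1
b5 →J2

bond 2 stroke→J2  (Se1: effort source, stroke at far end)
bond 3 stroke→Sf1  (Sf1 (Sf) sets flow on bond)
bond 4 stroke→J1  (C1: C, integral causality)
bond 0 stroke→GY1  (0-jn J1 has e-setter on 4)
bond 1 stroke→GY1  (GY1: gyrator matches bond 0)
bond 5 stroke→J2  (J2: bond 1 brought flow, rest push out)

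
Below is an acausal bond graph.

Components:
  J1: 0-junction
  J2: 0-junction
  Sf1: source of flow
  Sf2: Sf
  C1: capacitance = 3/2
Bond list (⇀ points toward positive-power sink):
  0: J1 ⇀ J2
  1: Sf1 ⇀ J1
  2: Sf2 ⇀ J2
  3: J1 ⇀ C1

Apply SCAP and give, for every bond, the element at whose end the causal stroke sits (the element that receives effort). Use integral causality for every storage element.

β1 stroke at Sf1  (Sf1: flow source, stroke at near end)
β2 stroke at Sf2  (source Sf2 imposes f)
β0 stroke at J2  (J2: last free bond brings effort in)
β3 stroke at J1  (closing 0-jn rule on J1)

#0 |J2
#1 |Sf1
#2 |Sf2
#3 |J1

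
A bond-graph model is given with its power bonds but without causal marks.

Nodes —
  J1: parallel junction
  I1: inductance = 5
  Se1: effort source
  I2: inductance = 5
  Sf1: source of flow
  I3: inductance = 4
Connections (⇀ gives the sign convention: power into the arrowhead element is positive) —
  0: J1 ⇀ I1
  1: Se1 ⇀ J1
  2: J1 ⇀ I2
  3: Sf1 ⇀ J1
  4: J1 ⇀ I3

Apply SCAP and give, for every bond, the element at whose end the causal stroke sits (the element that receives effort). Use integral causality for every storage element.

#0 →I1
#1 →J1
#2 →I2
#3 →Sf1
#4 →I3

bond 1 stroke→J1  (Se1: effort source, stroke at far end)
bond 3 stroke→Sf1  (Sf1 fixes flow; stroke at Sf1)
bond 0 stroke→I1  (J1: bond 1 brought effort, rest push out)
bond 2 stroke→I2  (J1: bond 1 brought effort, rest push out)
bond 4 stroke→I3  (J1: bond 1 brought effort, rest push out)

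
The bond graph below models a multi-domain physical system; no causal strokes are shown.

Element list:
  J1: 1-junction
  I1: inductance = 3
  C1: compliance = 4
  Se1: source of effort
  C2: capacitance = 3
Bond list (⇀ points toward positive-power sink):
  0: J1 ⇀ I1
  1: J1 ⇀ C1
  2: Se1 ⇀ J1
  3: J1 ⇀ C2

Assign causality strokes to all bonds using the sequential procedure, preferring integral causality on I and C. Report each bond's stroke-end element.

b0 stroke at I1
b1 stroke at J1
b2 stroke at J1
b3 stroke at J1

b2 stroke at J1  (source Se1 imposes e)
b0 stroke at I1  (prefer integral on I1)
b1 stroke at J1  (1-jn J1 has f-setter on 0)
b3 stroke at J1  (J1 flow already set via bond 0)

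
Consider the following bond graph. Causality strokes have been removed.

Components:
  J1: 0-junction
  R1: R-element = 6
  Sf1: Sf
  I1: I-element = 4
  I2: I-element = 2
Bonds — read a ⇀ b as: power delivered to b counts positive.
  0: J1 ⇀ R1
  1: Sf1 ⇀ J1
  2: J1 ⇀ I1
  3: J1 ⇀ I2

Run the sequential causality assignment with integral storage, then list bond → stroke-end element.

#0 |J1
#1 |Sf1
#2 |I1
#3 |I2

#1 |Sf1  (Sf1: flow source, stroke at near end)
#2 |I1  (I1 outputs flow p/I1)
#3 |I2  (I2 integral (f out))
#0 |J1  (J1 needs exactly one e-in)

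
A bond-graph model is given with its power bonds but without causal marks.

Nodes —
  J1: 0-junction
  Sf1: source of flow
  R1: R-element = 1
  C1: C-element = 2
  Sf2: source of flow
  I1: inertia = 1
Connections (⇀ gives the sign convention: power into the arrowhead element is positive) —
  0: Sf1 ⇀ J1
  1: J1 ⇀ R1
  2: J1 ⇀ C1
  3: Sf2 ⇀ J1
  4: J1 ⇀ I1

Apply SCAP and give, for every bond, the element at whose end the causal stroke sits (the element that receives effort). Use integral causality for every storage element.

β0 →Sf1  (Sf1 (Sf) sets flow on bond)
β3 →Sf2  (Sf2: flow source, stroke at near end)
β2 →J1  (prefer integral on C1)
β1 →R1  (0-jn J1 has e-setter on 2)
β4 →I1  (J1: bond 2 brought effort, rest push out)

b0 →Sf1
b1 →R1
b2 →J1
b3 →Sf2
b4 →I1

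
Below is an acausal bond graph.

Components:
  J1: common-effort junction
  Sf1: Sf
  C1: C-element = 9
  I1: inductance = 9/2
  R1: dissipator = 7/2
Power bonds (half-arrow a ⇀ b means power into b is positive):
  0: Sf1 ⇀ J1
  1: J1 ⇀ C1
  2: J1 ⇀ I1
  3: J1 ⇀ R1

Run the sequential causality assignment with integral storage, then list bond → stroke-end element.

β0 stroke at Sf1
β1 stroke at J1
β2 stroke at I1
β3 stroke at R1

bond 0 stroke at Sf1  (Sf1: flow source, stroke at near end)
bond 1 stroke at J1  (prefer integral on C1)
bond 2 stroke at I1  (common-e at J1 fixed by 1)
bond 3 stroke at R1  (J1: bond 1 brought effort, rest push out)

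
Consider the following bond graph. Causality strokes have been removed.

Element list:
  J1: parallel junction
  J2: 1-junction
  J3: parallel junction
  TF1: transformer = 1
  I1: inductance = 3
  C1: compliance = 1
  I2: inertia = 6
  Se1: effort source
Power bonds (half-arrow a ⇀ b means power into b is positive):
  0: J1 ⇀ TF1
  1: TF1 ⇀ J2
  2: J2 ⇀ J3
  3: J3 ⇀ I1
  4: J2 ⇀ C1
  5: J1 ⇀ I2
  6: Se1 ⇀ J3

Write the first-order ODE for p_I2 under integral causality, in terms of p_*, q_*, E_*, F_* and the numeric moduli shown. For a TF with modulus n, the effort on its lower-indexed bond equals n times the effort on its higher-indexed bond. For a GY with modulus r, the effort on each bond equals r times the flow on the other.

b6 |J3  (Se1: effort source, stroke at far end)
b2 |J2  (J3: bond 6 brought effort, rest push out)
b3 |I1  (common-e at J3 fixed by 6)
b4 |J2  (C1 outputs effort q/C1)
b1 |TF1  (J2: last free bond brings flow in)
b0 |J1  (TF1: transformer flips bond 1)
b5 |I2  (common-e at J1 fixed by 0)

dp_I2/dt = E_Se1 + q_C1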